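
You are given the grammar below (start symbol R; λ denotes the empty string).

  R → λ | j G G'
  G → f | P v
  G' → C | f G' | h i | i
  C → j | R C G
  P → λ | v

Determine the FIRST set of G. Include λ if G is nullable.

G → f contributes {f}.
From G → P v: P nullable, take FIRST(P) ∪ {v} = { v }.
Union: FIRST(G) = { f, v }.

{ f, v }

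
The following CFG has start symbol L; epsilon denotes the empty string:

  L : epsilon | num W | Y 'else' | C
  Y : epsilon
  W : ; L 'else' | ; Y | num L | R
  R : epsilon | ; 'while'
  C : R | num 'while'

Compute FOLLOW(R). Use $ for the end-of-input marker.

In W : R: R is at the end, add FOLLOW(W) = { $, 'else' }.
In C : R: R is at the end, add FOLLOW(C) = { $, 'else' }.
Union: FOLLOW(R) = { $, 'else' }.

{ $, 'else' }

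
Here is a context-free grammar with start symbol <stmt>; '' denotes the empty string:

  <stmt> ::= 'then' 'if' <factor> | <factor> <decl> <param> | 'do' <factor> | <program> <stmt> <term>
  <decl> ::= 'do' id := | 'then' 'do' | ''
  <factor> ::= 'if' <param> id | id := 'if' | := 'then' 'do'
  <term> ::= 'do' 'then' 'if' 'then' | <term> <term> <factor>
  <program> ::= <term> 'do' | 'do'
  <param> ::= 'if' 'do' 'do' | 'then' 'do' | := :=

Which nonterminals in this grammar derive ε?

{ <decl> }

Directly nullable (have an ''-production): <decl>.
No other nonterminal has a production whose RHS symbols are all nullable.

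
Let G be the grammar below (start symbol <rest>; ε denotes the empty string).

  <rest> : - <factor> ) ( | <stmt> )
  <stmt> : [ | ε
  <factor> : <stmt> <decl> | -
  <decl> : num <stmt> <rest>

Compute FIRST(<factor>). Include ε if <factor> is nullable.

{ -, [, num }

From <factor> : <stmt> <decl>: <stmt> nullable, take FIRST(<stmt>) ∪ FIRST(<decl>) = { [, num }.
<factor> : - contributes {-}.
Union: FIRST(<factor>) = { -, [, num }.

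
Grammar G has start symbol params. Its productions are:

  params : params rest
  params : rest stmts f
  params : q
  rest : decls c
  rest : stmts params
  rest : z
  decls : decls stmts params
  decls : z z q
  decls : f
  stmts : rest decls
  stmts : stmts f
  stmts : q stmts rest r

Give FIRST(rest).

From rest : decls c: add FIRST(decls) = { f, z }.
From rest : stmts params: add FIRST(stmts) = { f, q, z }.
rest : z contributes {z}.
Union: FIRST(rest) = { f, q, z }.

{ f, q, z }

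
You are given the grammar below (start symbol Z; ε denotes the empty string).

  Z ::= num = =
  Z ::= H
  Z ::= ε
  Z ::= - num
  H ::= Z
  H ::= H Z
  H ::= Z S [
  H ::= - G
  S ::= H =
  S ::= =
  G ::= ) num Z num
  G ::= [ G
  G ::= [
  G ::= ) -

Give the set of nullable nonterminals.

{ H, Z }

Directly nullable (have an ε-production): Z.
H ::= Z with every symbol nullable, so H is nullable.
No other nonterminal has a production whose RHS symbols are all nullable.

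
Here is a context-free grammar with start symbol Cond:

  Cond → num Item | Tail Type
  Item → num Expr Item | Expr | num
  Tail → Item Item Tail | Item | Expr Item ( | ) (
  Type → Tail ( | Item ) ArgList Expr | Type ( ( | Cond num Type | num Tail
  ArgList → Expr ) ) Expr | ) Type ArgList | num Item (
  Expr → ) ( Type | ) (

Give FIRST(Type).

From Type → Tail (: add FIRST(Tail) = { ), num }.
From Type → Item ) ArgList Expr: add FIRST(Item) = { ), num }.
From Type → Type ( (: add FIRST(Type) = { ), num }.
From Type → Cond num Type: add FIRST(Cond) = { ), num }.
Type → num Tail contributes {num}.
Union: FIRST(Type) = { ), num }.

{ ), num }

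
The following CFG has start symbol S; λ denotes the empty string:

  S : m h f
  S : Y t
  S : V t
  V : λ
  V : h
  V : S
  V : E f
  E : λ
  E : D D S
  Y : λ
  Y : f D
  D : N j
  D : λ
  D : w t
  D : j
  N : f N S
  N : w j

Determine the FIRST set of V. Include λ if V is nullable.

{ f, h, j, m, t, w, λ }

V : λ contributes λ.
V : h contributes {h}.
From V : S: add FIRST(S) = { f, h, j, m, t, w }.
From V : E f: E nullable, take FIRST(E) ∪ {f} = { f, h, j, m, t, w }.
Union: FIRST(V) = { f, h, j, m, t, w, λ }.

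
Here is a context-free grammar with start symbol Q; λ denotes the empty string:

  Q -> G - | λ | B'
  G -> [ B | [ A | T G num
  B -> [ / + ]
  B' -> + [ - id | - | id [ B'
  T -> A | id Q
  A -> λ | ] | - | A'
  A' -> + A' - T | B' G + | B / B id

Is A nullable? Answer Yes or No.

Yes

A has an λ-production, so A ⇒ λ.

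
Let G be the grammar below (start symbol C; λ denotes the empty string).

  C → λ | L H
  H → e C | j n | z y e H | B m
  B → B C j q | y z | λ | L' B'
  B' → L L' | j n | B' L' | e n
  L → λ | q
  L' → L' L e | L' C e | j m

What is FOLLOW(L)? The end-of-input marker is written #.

{ e, j, m, q, y, z }

In C → L H: add FIRST(H) = { e, j, m, q, y, z }.
In B' → L L': add FIRST(L') = { j }.
In L' → L' L e: add FIRST(e) = { e }.
Union: FOLLOW(L) = { e, j, m, q, y, z }.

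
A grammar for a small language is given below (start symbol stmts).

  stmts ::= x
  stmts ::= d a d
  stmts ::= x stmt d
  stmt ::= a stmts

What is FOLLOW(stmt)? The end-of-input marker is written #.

In stmts ::= x stmt d: add FIRST(d) = { d }.
Union: FOLLOW(stmt) = { d }.

{ d }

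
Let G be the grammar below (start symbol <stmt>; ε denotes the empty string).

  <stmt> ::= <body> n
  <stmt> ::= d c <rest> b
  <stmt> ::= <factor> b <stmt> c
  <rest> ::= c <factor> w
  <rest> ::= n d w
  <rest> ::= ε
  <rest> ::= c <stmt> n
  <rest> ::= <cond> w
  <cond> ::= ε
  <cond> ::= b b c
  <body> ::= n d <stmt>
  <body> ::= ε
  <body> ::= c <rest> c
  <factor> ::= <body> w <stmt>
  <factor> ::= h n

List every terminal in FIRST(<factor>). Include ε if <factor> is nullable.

{ c, h, n, w }

From <factor> ::= <body> w <stmt>: <body> nullable, take FIRST(<body>) ∪ {w} = { c, n, w }.
<factor> ::= h n contributes {h}.
Union: FIRST(<factor>) = { c, h, n, w }.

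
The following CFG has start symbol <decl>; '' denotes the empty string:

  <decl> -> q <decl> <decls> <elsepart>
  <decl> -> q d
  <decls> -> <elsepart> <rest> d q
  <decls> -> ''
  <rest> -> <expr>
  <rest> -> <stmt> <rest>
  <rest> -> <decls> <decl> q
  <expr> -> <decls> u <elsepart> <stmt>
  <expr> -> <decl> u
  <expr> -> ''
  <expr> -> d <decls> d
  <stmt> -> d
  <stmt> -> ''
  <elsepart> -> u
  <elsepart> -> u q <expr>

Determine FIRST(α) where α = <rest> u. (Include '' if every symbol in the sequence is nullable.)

Add FIRST(<rest>)\{''} = { d, q, u }; <rest> is nullable, continue.
u is a terminal; add {u} and stop.

{ d, q, u }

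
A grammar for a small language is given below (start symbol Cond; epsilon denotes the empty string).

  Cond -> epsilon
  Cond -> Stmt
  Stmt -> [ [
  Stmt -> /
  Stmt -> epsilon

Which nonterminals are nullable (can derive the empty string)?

Directly nullable (have an epsilon-production): Cond, Stmt.

{ Cond, Stmt }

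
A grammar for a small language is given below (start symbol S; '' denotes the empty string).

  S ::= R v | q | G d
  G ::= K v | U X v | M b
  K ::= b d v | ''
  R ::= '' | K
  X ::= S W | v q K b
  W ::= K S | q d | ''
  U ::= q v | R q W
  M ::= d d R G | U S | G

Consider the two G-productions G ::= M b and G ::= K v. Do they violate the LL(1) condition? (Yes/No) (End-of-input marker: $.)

Yes

FIRST(M b) = { b, d, q, v } and FIRST(K v) = { b, v }.
Both contain b, so the two alternatives are not disjoint — LL(1) conflict.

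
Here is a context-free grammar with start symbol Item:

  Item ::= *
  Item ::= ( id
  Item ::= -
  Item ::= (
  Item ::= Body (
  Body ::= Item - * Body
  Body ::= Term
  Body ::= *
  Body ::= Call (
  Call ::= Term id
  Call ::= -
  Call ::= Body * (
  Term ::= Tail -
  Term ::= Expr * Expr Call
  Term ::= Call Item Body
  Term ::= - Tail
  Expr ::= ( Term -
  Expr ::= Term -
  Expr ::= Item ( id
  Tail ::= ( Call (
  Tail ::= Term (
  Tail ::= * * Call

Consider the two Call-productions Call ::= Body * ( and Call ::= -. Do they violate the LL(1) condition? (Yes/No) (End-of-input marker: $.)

FIRST(Body * () = { (, *, - } and FIRST(-) = { - }.
Both contain -, so the two alternatives are not disjoint — LL(1) conflict.

Yes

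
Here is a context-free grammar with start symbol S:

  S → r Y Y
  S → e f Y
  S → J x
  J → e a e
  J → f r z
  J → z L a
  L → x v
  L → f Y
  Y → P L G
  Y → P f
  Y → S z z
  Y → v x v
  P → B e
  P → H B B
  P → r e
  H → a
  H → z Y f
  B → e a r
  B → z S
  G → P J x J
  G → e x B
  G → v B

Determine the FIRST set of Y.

{ a, e, f, r, v, z }

From Y → P L G: add FIRST(P) = { a, e, r, z }.
From Y → P f: add FIRST(P) = { a, e, r, z }.
From Y → S z z: add FIRST(S) = { e, f, r, z }.
Y → v x v contributes {v}.
Union: FIRST(Y) = { a, e, f, r, v, z }.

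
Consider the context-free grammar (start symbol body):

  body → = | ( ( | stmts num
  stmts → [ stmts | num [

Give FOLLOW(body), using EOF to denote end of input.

body is the start symbol, so EOF ∈ FOLLOW(body).
Union: FOLLOW(body) = { EOF }.

{ EOF }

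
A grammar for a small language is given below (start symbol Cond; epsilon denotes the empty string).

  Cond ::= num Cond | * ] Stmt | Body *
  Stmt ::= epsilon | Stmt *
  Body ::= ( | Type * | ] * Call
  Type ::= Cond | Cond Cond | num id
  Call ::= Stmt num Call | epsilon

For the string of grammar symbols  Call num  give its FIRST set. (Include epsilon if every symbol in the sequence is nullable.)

Add FIRST(Call)\{epsilon} = { *, num }; Call is nullable, continue.
num is a terminal; add {num} and stop.

{ *, num }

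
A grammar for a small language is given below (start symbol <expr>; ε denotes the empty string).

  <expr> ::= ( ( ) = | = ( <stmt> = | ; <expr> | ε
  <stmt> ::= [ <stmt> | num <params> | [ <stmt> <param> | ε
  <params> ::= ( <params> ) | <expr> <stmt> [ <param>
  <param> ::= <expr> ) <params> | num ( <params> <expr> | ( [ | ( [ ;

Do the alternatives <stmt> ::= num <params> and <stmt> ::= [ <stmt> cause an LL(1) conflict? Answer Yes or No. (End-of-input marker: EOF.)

FIRST(num <params>) = { num } and FIRST([ <stmt>) = { [ }.
The FIRST sets are disjoint and neither alternative is nullable — no conflict.

No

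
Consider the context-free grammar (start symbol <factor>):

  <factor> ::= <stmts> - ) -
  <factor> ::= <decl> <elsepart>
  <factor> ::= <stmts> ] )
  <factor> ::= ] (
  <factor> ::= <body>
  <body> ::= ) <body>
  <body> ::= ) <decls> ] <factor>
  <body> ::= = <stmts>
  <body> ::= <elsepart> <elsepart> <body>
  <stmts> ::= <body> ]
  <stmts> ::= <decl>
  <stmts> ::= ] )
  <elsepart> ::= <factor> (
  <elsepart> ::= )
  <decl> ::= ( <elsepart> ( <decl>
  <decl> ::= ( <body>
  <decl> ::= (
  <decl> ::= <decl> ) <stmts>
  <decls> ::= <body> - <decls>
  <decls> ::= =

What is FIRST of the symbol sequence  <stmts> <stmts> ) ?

{ (, ), =, ] }

Add FIRST(<stmts>) = { (, ), =, ] }; <stmts> is not nullable, stop.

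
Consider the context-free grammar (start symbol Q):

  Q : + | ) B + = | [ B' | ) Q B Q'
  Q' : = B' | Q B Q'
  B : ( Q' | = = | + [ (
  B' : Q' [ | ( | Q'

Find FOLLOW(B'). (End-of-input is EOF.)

In Q : [ B': B' is at the end, add FOLLOW(Q) = { EOF, (, +, = }.
In Q' : = B': B' is at the end, add FOLLOW(Q') = { EOF, (, ), +, =, [ }.
Union: FOLLOW(B') = { EOF, (, ), +, =, [ }.

{ EOF, (, ), +, =, [ }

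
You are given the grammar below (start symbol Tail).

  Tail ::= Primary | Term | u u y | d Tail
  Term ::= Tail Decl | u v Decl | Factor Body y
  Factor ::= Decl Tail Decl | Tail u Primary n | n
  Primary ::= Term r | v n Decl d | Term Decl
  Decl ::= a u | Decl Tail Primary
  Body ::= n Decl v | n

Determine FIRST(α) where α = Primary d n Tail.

Add FIRST(Primary) = { a, d, n, u, v }; Primary is not nullable, stop.

{ a, d, n, u, v }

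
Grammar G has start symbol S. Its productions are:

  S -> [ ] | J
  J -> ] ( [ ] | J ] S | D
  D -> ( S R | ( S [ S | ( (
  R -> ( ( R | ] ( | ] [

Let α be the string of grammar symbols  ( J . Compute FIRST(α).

{ ( }

( is a terminal; add {(} and stop.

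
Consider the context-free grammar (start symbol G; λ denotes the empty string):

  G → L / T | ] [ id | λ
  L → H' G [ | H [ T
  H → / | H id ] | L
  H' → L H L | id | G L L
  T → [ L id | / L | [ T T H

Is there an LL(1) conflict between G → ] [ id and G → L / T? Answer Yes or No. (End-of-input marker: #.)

Yes

FIRST(] [ id) = { ] } and FIRST(L / T) = { /, ], id }.
Both contain ], so the two alternatives are not disjoint — LL(1) conflict.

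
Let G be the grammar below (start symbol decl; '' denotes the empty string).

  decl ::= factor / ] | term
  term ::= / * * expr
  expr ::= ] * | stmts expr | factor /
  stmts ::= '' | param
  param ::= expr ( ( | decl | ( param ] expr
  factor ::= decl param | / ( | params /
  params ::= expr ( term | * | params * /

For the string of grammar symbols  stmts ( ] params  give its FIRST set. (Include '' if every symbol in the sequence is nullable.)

{ (, *, /, ] }

Add FIRST(stmts)\{''} = { (, *, /, ] }; stmts is nullable, continue.
( is a terminal; add {(} and stop.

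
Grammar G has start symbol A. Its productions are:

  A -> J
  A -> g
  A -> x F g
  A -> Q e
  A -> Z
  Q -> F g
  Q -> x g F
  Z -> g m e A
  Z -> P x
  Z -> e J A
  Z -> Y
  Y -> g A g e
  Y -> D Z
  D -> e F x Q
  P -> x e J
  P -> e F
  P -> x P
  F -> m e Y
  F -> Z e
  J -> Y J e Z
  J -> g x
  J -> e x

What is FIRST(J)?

From J -> Y J e Z: add FIRST(Y) = { e, g }.
J -> g x contributes {g}.
J -> e x contributes {e}.
Union: FIRST(J) = { e, g }.

{ e, g }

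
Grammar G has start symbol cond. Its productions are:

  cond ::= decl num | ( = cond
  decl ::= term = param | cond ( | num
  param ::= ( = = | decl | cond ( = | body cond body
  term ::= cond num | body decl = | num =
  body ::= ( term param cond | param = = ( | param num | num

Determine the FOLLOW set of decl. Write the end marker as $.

In cond ::= decl num: add FIRST(num) = { num }.
In param ::= decl: decl is at the end, add FOLLOW(param) = { (, =, num }.
In term ::= body decl =: add FIRST(=) = { = }.
Union: FOLLOW(decl) = { (, =, num }.

{ (, =, num }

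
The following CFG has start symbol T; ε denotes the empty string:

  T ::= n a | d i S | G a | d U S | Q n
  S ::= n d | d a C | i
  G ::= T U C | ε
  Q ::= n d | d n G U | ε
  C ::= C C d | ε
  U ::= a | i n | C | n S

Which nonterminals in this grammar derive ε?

{ C, G, Q, U }

Directly nullable (have an ε-production): G, Q, C.
U ::= C with every symbol nullable, so U is nullable.
No other nonterminal has a production whose RHS symbols are all nullable.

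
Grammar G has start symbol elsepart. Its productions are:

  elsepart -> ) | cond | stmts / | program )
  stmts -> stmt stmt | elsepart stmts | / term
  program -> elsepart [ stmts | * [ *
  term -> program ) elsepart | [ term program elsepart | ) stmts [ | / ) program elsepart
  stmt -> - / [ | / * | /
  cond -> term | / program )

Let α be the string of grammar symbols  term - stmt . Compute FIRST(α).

{ ), *, -, /, [ }

Add FIRST(term) = { ), *, -, /, [ }; term is not nullable, stop.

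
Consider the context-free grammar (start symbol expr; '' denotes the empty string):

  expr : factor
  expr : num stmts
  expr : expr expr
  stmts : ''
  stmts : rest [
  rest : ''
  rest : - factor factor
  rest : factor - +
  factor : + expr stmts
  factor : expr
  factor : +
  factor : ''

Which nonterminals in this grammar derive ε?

{ expr, factor, rest, stmts }

Directly nullable (have an ''-production): stmts, rest, factor.
expr : factor with every symbol nullable, so expr is nullable.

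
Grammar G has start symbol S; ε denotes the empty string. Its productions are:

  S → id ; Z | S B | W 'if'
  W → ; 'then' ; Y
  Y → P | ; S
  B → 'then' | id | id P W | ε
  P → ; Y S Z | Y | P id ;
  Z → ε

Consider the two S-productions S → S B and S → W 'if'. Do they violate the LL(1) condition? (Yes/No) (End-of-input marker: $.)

FIRST(S B) = { ;, id } and FIRST(W 'if') = { ; }.
Both contain ;, so the two alternatives are not disjoint — LL(1) conflict.

Yes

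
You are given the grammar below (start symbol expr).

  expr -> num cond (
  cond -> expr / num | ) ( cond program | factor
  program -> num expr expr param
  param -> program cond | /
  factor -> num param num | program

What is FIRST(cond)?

{ ), num }

From cond -> expr / num: add FIRST(expr) = { num }.
cond -> ) ( cond program contributes {)}.
From cond -> factor: add FIRST(factor) = { num }.
Union: FIRST(cond) = { ), num }.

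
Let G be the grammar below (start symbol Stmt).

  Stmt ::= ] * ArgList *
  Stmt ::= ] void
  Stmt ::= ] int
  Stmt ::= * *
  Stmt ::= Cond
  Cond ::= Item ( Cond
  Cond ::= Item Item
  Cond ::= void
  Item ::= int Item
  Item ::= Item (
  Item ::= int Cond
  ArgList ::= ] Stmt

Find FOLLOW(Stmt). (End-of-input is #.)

Stmt is the start symbol, so # ∈ FOLLOW(Stmt).
In ArgList ::= ] Stmt: Stmt is at the end, add FOLLOW(ArgList) = { * }.
Union: FOLLOW(Stmt) = { #, * }.

{ #, * }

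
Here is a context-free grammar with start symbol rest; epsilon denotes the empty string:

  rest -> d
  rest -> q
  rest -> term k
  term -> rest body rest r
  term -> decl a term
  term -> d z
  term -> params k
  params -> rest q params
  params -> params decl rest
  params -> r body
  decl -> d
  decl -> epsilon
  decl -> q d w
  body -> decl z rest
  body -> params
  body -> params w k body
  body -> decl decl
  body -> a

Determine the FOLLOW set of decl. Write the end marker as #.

In term -> decl a term: add FIRST(a term) = { a }.
In params -> params decl rest: add FIRST(rest) = { a, d, q, r }.
In body -> decl z rest: add FIRST(z rest) = { z }.
In body -> decl decl: add FIRST(decl)\{epsilon} = { d, q }.
  Since decl is nullable, also add FOLLOW(body) = { a, d, k, q, r, w }.
In body -> decl decl: decl is at the end, add FOLLOW(body) = { a, d, k, q, r, w }.
Union: FOLLOW(decl) = { a, d, k, q, r, w, z }.

{ a, d, k, q, r, w, z }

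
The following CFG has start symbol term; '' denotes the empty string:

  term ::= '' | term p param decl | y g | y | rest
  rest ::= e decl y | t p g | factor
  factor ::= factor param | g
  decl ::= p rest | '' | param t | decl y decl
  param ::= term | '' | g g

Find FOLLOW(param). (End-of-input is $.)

{ $, e, g, p, t, y }

In term ::= term p param decl: add FIRST(decl)\{''} = { e, g, p, t, y }.
  Since decl is nullable, also add FOLLOW(term) = { $, e, g, p, t, y }.
In factor ::= factor param: param is at the end, add FOLLOW(factor) = { $, e, g, p, t, y }.
In decl ::= param t: add FIRST(t) = { t }.
Union: FOLLOW(param) = { $, e, g, p, t, y }.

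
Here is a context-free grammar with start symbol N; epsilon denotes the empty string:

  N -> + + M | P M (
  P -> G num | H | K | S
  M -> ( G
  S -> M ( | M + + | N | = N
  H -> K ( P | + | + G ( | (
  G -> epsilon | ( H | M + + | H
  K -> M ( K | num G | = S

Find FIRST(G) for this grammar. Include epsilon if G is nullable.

{ (, +, =, num, epsilon }

G -> epsilon contributes epsilon.
G -> ( H contributes {(}.
From G -> M + +: add FIRST(M) = { ( }.
From G -> H: add FIRST(H) = { (, +, =, num }.
Union: FIRST(G) = { (, +, =, num, epsilon }.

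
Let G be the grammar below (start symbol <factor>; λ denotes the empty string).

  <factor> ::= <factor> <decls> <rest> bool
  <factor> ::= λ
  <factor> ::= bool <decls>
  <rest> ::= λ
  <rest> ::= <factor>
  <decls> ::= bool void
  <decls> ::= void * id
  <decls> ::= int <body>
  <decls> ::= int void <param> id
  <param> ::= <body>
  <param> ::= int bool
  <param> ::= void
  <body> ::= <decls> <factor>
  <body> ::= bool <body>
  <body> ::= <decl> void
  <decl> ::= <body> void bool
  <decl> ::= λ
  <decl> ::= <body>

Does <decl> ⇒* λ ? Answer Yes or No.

<decl> has an λ-production, so <decl> ⇒ λ.

Yes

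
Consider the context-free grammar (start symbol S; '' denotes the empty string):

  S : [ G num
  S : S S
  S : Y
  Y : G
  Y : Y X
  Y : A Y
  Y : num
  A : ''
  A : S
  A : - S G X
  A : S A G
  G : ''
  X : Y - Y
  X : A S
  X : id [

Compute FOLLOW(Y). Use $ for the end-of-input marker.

{ $, -, [, id, num }

In S : Y: Y is at the end, add FOLLOW(S) = { $, -, [, id, num }.
In Y : Y X: add FIRST(X)\{''} = { -, [, id, num }.
  Since X is nullable, also add FOLLOW(Y) = { $, -, [, id, num }.
In Y : A Y: Y is at the end, add FOLLOW(Y) = { $, -, [, id, num }.
In X : Y - Y: add FIRST(- Y) = { - }.
In X : Y - Y: Y is at the end, add FOLLOW(X) = { $, -, [, id, num }.
Union: FOLLOW(Y) = { $, -, [, id, num }.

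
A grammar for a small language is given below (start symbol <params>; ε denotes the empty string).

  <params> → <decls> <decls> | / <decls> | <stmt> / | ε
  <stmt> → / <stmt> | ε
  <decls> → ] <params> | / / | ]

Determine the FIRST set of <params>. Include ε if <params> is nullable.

{ /, ], ε }

From <params> → <decls> <decls>: add FIRST(<decls>) = { /, ] }.
<params> → / <decls> contributes {/}.
From <params> → <stmt> /: <stmt> nullable, take FIRST(<stmt>) ∪ {/} = { / }.
<params> → ε contributes ε.
Union: FIRST(<params>) = { /, ], ε }.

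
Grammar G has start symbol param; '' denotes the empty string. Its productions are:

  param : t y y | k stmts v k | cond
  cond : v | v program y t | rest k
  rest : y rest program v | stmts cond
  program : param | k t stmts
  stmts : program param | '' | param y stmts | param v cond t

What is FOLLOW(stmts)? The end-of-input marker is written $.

{ k, t, v, y }

In param : k stmts v k: add FIRST(v k) = { v }.
In rest : stmts cond: add FIRST(cond) = { k, t, v, y }.
In program : k t stmts: stmts is at the end, add FOLLOW(program) = { k, t, v, y }.
In stmts : param y stmts: stmts is at the end, add FOLLOW(stmts) = { k, t, v, y }.
Union: FOLLOW(stmts) = { k, t, v, y }.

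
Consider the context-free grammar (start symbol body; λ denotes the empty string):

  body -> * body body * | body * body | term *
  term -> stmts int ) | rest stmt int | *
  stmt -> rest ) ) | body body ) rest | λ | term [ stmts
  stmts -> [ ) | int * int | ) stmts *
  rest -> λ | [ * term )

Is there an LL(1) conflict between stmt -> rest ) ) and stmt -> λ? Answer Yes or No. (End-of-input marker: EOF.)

No

FIRST(rest ) )) = { ), [ } and FIRST(λ) = { λ }.
The second is nullable but FOLLOW(stmt) = { int } is disjoint from FIRST of the first.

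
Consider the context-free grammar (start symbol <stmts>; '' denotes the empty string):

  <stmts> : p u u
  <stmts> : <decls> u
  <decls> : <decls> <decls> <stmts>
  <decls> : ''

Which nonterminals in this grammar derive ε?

{ <decls> }

Directly nullable (have an ''-production): <decls>.
No other nonterminal has a production whose RHS symbols are all nullable.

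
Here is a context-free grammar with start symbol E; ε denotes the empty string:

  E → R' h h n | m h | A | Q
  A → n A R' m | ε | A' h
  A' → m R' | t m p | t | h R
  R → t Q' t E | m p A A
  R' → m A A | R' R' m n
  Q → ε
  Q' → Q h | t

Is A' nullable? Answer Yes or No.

Nullable nonterminals: A, E, Q.
No production of A' has an RHS whose symbols are all nullable, so A' is not nullable.

No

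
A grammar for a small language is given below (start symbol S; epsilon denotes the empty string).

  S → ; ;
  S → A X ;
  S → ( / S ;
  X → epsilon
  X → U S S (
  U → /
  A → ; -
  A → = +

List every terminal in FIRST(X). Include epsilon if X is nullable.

X → epsilon contributes epsilon.
From X → U S S (: add FIRST(U) = { / }.
Union: FIRST(X) = { /, epsilon }.

{ /, epsilon }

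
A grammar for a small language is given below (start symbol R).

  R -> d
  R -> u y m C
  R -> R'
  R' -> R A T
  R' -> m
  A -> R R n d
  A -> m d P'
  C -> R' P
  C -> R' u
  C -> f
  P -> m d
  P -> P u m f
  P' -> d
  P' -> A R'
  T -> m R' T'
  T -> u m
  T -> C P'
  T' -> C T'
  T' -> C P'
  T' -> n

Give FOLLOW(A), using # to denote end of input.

In R' -> R A T: add FIRST(T) = { d, f, m, u }.
In P' -> A R': add FIRST(R') = { d, m, u }.
Union: FOLLOW(A) = { d, f, m, u }.

{ d, f, m, u }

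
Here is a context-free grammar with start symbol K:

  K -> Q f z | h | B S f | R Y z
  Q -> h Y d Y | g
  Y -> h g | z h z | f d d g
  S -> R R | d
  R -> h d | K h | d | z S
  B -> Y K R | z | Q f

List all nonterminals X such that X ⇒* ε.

No nonterminal has an empty production or an RHS whose symbols are all nullable.

{ } (none)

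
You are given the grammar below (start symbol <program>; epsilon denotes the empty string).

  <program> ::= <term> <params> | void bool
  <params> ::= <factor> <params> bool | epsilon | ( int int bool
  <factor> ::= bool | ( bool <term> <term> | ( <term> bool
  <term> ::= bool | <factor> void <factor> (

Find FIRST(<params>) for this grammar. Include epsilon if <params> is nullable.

From <params> ::= <factor> <params> bool: add FIRST(<factor>) = { (, bool }.
<params> ::= epsilon contributes epsilon.
<params> ::= ( int int bool contributes {(}.
Union: FIRST(<params>) = { (, bool, epsilon }.

{ (, bool, epsilon }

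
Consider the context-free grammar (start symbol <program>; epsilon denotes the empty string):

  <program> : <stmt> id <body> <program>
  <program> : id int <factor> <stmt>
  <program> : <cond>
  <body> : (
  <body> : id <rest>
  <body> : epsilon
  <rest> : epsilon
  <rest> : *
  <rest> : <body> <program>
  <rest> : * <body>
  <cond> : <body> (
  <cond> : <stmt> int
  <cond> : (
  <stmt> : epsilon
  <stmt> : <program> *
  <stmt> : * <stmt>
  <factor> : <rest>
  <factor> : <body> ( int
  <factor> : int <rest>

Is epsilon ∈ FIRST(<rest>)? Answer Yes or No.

Yes

<rest> has an epsilon-production, so <rest> ⇒ epsilon.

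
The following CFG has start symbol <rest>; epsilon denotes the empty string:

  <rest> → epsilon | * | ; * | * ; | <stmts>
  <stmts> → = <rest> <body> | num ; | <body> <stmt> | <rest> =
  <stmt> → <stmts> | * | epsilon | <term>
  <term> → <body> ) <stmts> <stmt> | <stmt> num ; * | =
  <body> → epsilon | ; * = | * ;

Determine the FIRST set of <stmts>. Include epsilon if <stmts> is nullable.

{ ), *, ;, =, num, epsilon }

<stmts> → = <rest> <body> contributes {=}.
<stmts> → num ; contributes {num}.
From <stmts> → <body> <stmt>: <body>, <stmt> nullable, take FIRST(<body>) ∪ FIRST(<stmt>) = { ), *, ;, =, num }; also epsilon since the whole RHS is nullable.
From <stmts> → <rest> =: <rest> nullable, take FIRST(<rest>) ∪ {=} = { ), *, ;, =, num }.
Union: FIRST(<stmts>) = { ), *, ;, =, num, epsilon }.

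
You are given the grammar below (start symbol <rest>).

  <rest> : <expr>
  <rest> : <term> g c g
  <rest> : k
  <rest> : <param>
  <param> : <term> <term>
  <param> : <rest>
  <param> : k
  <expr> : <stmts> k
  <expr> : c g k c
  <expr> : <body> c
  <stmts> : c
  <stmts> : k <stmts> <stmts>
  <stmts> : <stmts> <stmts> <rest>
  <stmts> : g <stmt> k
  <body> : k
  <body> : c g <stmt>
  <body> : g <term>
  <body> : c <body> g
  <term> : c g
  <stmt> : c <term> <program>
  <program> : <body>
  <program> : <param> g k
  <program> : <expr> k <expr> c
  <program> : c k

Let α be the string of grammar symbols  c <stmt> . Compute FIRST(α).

c is a terminal; add {c} and stop.

{ c }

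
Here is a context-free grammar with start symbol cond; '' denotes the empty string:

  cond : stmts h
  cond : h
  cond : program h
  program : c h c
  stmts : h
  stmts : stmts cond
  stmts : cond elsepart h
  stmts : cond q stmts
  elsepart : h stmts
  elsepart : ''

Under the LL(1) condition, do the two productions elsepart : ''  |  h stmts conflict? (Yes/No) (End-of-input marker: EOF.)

Yes

FIRST('') = { '' } and FIRST(h stmts) = { h }.
The first alternative is nullable and FOLLOW(elsepart) = { h } shares h with FIRST of the second — conflict.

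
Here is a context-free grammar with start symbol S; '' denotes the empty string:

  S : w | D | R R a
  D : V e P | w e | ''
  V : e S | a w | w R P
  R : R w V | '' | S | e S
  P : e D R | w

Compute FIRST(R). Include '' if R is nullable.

From R : R w V: R nullable, take FIRST(R) ∪ {w} = { a, e, w }.
R : '' contributes ''.
From R : S: add FIRST(S) = { a, e, w, '' } (including '' since S is nullable).
R : e S contributes {e}.
Union: FIRST(R) = { a, e, w, '' }.

{ a, e, w, '' }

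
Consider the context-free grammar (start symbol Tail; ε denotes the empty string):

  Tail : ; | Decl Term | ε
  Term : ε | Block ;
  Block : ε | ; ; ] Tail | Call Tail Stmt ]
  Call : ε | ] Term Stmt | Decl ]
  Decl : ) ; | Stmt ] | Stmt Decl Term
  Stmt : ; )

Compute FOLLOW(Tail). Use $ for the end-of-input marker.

{ $, ; }

Tail is the start symbol, so $ ∈ FOLLOW(Tail).
In Block : ; ; ] Tail: Tail is at the end, add FOLLOW(Block) = { ; }.
In Block : Call Tail Stmt ]: add FIRST(Stmt ]) = { ; }.
Union: FOLLOW(Tail) = { $, ; }.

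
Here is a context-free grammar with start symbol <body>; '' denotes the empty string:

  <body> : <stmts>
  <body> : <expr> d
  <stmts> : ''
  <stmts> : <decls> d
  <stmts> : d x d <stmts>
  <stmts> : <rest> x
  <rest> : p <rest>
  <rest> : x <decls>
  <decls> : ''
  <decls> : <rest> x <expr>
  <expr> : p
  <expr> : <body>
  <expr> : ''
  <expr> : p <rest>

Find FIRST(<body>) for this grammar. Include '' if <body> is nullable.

{ d, p, x, '' }

From <body> : <stmts>: add FIRST(<stmts>) = { d, p, x, '' } (including '' since <stmts> is nullable).
From <body> : <expr> d: <expr> nullable, take FIRST(<expr>) ∪ {d} = { d, p, x }.
Union: FIRST(<body>) = { d, p, x, '' }.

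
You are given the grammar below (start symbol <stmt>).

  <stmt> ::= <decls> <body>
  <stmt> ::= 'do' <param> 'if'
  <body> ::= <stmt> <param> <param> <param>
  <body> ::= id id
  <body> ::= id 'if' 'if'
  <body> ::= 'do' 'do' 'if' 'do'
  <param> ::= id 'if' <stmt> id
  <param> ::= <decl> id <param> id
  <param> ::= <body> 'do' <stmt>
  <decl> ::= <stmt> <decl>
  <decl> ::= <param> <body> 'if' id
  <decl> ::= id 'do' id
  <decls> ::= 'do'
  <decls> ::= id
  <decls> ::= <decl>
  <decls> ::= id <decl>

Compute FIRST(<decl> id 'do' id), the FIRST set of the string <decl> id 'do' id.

{ 'do', id }

Add FIRST(<decl>) = { 'do', id }; <decl> is not nullable, stop.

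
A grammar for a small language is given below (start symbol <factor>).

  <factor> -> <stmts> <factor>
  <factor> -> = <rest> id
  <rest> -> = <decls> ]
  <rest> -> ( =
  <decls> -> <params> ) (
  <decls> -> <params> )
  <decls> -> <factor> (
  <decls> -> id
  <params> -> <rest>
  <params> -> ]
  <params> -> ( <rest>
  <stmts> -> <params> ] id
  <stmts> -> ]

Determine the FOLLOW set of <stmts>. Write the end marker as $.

{ (, =, ] }

In <factor> -> <stmts> <factor>: add FIRST(<factor>) = { (, =, ] }.
Union: FOLLOW(<stmts>) = { (, =, ] }.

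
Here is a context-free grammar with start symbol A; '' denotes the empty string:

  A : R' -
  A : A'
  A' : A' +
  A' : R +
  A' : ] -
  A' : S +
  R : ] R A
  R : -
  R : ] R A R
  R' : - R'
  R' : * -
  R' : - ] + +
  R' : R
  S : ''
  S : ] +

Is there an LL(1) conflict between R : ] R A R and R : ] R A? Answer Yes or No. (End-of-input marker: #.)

FIRST(] R A R) = { ] } and FIRST(] R A) = { ] }.
Both contain ], so the two alternatives are not disjoint — LL(1) conflict.

Yes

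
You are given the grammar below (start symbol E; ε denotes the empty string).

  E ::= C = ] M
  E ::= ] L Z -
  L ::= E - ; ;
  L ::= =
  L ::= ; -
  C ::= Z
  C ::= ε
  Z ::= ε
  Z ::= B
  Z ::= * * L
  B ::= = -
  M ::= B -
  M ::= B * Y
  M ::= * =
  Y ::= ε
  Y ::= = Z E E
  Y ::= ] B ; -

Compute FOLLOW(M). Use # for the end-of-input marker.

In E ::= C = ] M: M is at the end, add FOLLOW(E) = { #, *, -, =, ] }.
Union: FOLLOW(M) = { #, *, -, =, ] }.

{ #, *, -, =, ] }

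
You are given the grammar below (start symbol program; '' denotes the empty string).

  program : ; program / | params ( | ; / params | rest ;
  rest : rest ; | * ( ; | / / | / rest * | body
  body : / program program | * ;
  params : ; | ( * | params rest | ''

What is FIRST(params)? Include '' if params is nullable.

params : ; contributes {;}.
params : ( * contributes {(}.
From params : params rest: params nullable, take FIRST(params) ∪ FIRST(rest) = { (, *, /, ; }.
params : '' contributes ''.
Union: FIRST(params) = { (, *, /, ;, '' }.

{ (, *, /, ;, '' }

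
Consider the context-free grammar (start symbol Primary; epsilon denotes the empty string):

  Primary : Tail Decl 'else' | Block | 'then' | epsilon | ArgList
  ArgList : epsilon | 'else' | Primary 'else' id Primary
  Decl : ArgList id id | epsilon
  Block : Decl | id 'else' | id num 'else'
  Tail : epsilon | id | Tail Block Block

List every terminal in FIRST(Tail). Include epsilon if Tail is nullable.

Tail : epsilon contributes epsilon.
Tail : id contributes {id}.
From Tail : Tail Block Block: Tail, Block, Block nullable, take FIRST(Tail) ∪ FIRST(Block) ∪ FIRST(Block) = { 'else', 'then', id }; also epsilon since the whole RHS is nullable.
Union: FIRST(Tail) = { 'else', 'then', id, epsilon }.

{ 'else', 'then', id, epsilon }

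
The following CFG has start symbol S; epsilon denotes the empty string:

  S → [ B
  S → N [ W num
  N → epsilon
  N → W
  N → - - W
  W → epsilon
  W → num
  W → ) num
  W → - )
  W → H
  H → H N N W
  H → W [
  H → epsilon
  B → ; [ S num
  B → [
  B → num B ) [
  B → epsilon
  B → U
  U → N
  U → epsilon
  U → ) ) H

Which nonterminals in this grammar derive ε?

Directly nullable (have an epsilon-production): N, W, H, B, U.
No other nonterminal has a production whose RHS symbols are all nullable.

{ B, H, N, U, W }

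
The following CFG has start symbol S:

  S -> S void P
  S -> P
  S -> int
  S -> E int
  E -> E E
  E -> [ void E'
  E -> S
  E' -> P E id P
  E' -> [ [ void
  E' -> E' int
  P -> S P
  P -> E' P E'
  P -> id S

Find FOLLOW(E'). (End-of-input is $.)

{ $, [, id, int, void }

In E -> [ void E': E' is at the end, add FOLLOW(E) = { [, id, int }.
In E' -> E' int: add FIRST(int) = { int }.
In P -> E' P E': add FIRST(P E') = { [, id, int }.
In P -> E' P E': E' is at the end, add FOLLOW(P) = { $, [, id, int, void }.
Union: FOLLOW(E') = { $, [, id, int, void }.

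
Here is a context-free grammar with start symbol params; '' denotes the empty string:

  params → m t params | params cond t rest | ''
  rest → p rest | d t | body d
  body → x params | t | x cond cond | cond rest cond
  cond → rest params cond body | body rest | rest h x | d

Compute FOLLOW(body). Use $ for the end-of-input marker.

In rest → body d: add FIRST(d) = { d }.
In cond → rest params cond body: body is at the end, add FOLLOW(cond) = { d, p, t, x }.
In cond → body rest: add FIRST(rest) = { d, p, t, x }.
Union: FOLLOW(body) = { d, p, t, x }.

{ d, p, t, x }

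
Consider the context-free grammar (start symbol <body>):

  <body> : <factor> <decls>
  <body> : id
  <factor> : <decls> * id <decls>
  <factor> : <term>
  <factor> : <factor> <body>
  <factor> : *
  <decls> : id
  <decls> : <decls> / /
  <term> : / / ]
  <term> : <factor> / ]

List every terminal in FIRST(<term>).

{ *, /, id }

<term> : / / ] contributes {/}.
From <term> : <factor> / ]: add FIRST(<factor>) = { *, /, id }.
Union: FIRST(<term>) = { *, /, id }.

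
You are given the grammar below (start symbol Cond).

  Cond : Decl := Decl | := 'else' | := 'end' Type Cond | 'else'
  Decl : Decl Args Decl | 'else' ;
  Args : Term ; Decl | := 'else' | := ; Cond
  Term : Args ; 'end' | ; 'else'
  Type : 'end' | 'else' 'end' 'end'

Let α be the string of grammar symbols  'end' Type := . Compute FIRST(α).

'end' is a terminal; add {'end'} and stop.

{ 'end' }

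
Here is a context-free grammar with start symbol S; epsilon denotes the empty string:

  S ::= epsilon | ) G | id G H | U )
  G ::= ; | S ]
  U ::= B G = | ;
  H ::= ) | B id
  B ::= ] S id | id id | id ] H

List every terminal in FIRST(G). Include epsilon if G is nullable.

G ::= ; contributes {;}.
From G ::= S ]: S nullable, take FIRST(S) ∪ {]} = { ), ;, ], id }.
Union: FIRST(G) = { ), ;, ], id }.

{ ), ;, ], id }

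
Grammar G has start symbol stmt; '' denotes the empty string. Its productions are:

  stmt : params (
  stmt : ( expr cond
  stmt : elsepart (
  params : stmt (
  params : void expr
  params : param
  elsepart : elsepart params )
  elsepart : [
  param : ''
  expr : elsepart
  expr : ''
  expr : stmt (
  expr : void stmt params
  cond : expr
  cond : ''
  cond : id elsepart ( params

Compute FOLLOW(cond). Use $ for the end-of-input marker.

{ $, (, ), [, id, void }

In stmt : ( expr cond: cond is at the end, add FOLLOW(stmt) = { $, (, ), [, id, void }.
Union: FOLLOW(cond) = { $, (, ), [, id, void }.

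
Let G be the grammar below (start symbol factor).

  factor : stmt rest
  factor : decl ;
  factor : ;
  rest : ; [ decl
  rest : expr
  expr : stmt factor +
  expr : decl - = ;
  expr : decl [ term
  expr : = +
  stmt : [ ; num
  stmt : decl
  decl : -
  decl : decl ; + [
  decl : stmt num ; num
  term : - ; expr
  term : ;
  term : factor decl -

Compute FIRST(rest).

{ -, ;, =, [ }

rest : ; [ decl contributes {;}.
From rest : expr: add FIRST(expr) = { -, =, [ }.
Union: FIRST(rest) = { -, ;, =, [ }.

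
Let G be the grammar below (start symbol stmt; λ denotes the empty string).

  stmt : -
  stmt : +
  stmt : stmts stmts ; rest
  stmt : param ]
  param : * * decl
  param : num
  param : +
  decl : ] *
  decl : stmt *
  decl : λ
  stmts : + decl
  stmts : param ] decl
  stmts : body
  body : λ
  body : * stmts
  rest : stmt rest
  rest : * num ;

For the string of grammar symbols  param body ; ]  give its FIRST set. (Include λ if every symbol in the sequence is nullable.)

{ *, +, num }

Add FIRST(param) = { *, +, num }; param is not nullable, stop.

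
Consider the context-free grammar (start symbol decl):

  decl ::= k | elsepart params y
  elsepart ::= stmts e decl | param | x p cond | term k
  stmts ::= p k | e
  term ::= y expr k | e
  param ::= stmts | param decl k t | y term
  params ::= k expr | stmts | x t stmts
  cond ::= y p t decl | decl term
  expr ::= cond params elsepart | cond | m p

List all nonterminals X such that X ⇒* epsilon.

{ } (none)

No nonterminal has an empty production or an RHS whose symbols are all nullable.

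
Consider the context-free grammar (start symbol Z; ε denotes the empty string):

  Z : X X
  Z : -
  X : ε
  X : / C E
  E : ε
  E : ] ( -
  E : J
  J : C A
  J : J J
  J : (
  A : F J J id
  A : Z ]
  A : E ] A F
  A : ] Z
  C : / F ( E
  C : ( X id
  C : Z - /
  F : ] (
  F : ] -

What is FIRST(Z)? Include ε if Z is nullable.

{ -, /, ε }

From Z : X X: X, X nullable, take FIRST(X) ∪ FIRST(X) = { / }; also ε since the whole RHS is nullable.
Z : - contributes {-}.
Union: FIRST(Z) = { -, /, ε }.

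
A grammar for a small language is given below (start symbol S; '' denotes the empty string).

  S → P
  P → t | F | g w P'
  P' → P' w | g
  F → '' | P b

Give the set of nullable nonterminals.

Directly nullable (have an ''-production): F.
S → P with every symbol nullable, so S is nullable.
P → F with every symbol nullable, so P is nullable.
No other nonterminal has a production whose RHS symbols are all nullable.

{ F, P, S }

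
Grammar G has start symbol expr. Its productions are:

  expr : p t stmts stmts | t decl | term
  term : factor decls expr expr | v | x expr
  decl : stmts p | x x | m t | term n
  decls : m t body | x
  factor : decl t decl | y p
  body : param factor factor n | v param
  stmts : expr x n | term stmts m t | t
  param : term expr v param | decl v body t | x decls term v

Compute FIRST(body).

{ m, p, t, v, x, y }

From body : param factor factor n: add FIRST(param) = { m, p, t, v, x, y }.
body : v param contributes {v}.
Union: FIRST(body) = { m, p, t, v, x, y }.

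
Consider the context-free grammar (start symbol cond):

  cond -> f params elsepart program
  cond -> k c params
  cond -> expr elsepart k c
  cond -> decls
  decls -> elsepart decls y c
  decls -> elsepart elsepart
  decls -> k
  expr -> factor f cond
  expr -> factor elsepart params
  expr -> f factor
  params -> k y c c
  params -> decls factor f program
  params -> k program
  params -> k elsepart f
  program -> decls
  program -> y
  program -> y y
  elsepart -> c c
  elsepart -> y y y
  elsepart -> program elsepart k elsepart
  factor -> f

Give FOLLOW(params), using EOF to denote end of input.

{ EOF, c, k, y }

In cond -> f params elsepart program: add FIRST(elsepart program) = { c, k, y }.
In cond -> k c params: params is at the end, add FOLLOW(cond) = { EOF, c, k, y }.
In expr -> factor elsepart params: params is at the end, add FOLLOW(expr) = { c, k, y }.
Union: FOLLOW(params) = { EOF, c, k, y }.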